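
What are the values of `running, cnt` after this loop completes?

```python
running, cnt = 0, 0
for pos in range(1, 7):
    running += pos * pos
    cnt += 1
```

Sum of squares and count
`running, cnt` takes the values: (0, 0) → (1, 0) → (1, 1) → (5, 1) → (5, 2) → (14, 2) → (14, 3) → (30, 3) → (30, 4) → (55, 4) → (55, 5) → (91, 5) → (91, 6)

Answer: 91, 6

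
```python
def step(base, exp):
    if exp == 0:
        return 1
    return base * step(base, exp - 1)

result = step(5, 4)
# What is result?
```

step(5, 4) = 5 * 5 * 5 * 5 = 625

Answer: 625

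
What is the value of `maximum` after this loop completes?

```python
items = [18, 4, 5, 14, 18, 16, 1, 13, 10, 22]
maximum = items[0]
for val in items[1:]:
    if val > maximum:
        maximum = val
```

Maximum of [18, 4, 5, 14, 18, 16, 1, 13, 10, 22]
`maximum` takes the values: 18 → 22

Answer: 22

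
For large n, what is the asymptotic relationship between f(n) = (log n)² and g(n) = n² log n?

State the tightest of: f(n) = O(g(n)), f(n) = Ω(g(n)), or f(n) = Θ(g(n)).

(log n)² vs n² log n: f(n) = O(g(n)) but not Ω(g(n)) — n² log n grows strictly faster than (log n)².

Answer: f(n) = O(g(n)) but not Ω(g(n)) — n² log n grows strictly faster than (log n)².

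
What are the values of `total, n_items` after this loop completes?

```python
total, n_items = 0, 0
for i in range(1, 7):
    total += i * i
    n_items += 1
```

Sum of squares and count
`total, n_items` takes the values: (0, 0) → (1, 0) → (1, 1) → (5, 1) → (5, 2) → (14, 2) → (14, 3) → (30, 3) → (30, 4) → (55, 4) → (55, 5) → (91, 5) → (91, 6)

Answer: 91, 6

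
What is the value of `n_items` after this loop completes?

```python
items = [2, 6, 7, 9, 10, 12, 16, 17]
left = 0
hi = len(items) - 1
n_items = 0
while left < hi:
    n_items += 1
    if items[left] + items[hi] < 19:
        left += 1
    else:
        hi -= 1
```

Steps to find pair summing to 19
`n_items` takes the values: 0 → 1 → 2 → 3 → 4 → 5 → 6 → 7

Answer: 7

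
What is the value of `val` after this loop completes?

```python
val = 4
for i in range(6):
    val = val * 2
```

Multiply by 2, 6 times: 4 * 2^6 = 256
`val` takes the values: 4 → 8 → 16 → 32 → 64 → 128 → 256

Answer: 256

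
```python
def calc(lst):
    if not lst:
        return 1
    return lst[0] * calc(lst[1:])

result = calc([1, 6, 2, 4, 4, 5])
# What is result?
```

Product over [1, 6, 2, 4, 4, 5] = 1 * 6 * 2 * 4 * 4 * 5 = 960

Answer: 960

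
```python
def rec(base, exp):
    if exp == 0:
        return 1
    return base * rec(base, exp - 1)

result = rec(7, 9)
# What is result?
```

rec(7, 9) = 7 * 7 * 7 * 7 * 7 * 7 * 7 * 7 * 7 = 40353607

Answer: 40353607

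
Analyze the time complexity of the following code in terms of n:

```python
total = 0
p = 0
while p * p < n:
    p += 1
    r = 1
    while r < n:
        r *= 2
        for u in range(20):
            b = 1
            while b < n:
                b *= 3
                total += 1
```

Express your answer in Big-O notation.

Each loop level contributes: √n × log n × 1 × log n. Multiplying the contributions gives O(√n log² n).

Answer: O(√n log² n)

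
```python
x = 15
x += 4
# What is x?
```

Trace:
`x = 15` → x = 15
`x += 4` → x = 19
So x = 19

Answer: 19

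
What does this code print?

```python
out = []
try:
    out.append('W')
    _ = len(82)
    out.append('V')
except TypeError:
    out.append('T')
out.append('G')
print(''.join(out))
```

Execution trace: 'W' (try body) → 'T' (except TypeError) → 'G' (after the try/except). Output: WTG

Answer: WTG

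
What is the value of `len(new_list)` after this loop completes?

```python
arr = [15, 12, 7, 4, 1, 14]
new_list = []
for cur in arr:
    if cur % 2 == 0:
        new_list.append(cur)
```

Count even numbers in [15, 12, 7, 4, 1, 14]
`new_list` takes the values: [] → [12] → [12, 4] → [12, 4, 14]
So `len(new_list)` = 3

Answer: 3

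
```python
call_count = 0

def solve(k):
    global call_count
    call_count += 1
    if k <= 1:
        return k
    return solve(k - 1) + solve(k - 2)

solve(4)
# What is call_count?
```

Calls(k) = 1 + Calls(k-1) + Calls(k-2); Calls(0)=Calls(1)=1. For k=4 this gives 9.

Answer: 9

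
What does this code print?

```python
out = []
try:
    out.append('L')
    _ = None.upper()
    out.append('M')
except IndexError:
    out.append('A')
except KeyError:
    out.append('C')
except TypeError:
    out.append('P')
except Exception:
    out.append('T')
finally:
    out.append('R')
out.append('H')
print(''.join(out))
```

Execution trace: 'L' (try body) → 'T' (except Exception) → 'R' (finally) → 'H' (after the try/except). Output: LTRH

Answer: LTRH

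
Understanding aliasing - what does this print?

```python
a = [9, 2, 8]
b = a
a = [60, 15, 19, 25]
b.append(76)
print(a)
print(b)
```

Key concept: rebinding vs mutation: a is rebound to a new list, b still points at the original.
Step by step:
`a = [9, 2, 8]` → a = [9, 2, 8]
`b = a` → b = [9, 2, 8] (same object as a)
`a = [60, 15, 19, 25]` → a = [60, 15, 19, 25]
`b.append(76)` → b = [9, 2, 8, 76]
`print(a)` → prints [60, 15, 19, 25]
`print(b)` → prints [9, 2, 8, 76]

Answer:
[60, 15, 19, 25]
[9, 2, 8, 76]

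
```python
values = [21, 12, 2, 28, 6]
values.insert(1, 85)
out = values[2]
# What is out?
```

Trace:
`values = [21, 12, 2, 28, 6]` → values = [21, 12, 2, 28, 6]
`values.insert(1, 85)` → values = [21, 85, 12, 2, 28, 6]
`out = values[2]` → out = 12
So out = 12

Answer: 12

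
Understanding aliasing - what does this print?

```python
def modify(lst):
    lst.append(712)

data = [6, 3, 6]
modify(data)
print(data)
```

Key concept: function modifies passed list.
Step by step:
`data = [6, 3, 6]` → data = [6, 3, 6]
`modify(data)` → data = [6, 3, 6, 712]
`print(data)` → prints [6, 3, 6, 712]

Answer: [6, 3, 6, 712]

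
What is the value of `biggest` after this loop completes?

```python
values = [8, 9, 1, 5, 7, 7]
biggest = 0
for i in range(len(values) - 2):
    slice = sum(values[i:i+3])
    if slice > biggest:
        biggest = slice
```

Max sum of 3-element window in [8, 9, 1, 5, 7, 7]
`biggest` takes the values: 0 → 18 → 19

Answer: 19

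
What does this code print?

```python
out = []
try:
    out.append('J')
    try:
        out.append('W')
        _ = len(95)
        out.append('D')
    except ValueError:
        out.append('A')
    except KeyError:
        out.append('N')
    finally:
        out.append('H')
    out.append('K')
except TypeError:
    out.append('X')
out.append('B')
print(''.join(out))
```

Execution trace: 'J' (try body) → 'W' (inner try body) → 'H' (inner finally) → 'X' (except TypeError) → 'B' (after the try/except). Output: JWHXB

Answer: JWHXB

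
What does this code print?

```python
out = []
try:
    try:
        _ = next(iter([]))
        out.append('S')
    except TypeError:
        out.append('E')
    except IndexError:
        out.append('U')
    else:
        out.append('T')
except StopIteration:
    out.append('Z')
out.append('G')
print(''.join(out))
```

Execution trace: 'Z' (outer except StopIteration) → 'G' (after the try/except). Output: ZG

Answer: ZG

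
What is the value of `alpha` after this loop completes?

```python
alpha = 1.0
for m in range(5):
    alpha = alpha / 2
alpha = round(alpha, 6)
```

Halving LR 5 times: 1 / 2^5
`alpha` takes the values: 1.0 → 0.5 → 0.25 → 0.125 → 0.0625 → 0.03125

Answer: 0.03125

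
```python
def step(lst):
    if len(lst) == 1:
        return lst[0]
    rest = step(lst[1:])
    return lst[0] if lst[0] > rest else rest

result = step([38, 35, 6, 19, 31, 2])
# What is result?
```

Recursive max over [38, 35, 6, 19, 31, 2] = 38

Answer: 38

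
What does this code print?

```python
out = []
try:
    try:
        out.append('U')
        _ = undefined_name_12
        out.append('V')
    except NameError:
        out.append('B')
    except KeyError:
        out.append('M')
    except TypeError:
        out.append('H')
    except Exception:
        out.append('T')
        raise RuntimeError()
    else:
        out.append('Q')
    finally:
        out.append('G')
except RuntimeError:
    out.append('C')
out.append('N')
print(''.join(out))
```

Execution trace: 'U' (inner try body) → 'B' (inner except NameError) → 'G' (inner finally) → 'N' (after the try/except). Output: UBGN

Answer: UBGN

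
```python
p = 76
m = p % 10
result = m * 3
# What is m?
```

Trace:
`p = 76` → p = 76
`m = p % 10` → m = 6
`result = m * 3` → result = 18
So m = 6

Answer: 6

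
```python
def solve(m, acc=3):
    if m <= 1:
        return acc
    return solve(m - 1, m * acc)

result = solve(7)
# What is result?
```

Accumulator trace (n, acc): (7, 3) -> (6, 21) -> (5, 126) -> (4, 630) -> (3, 2520) -> (2, 7560) -> (1, 15120) -> return 15120

Answer: 15120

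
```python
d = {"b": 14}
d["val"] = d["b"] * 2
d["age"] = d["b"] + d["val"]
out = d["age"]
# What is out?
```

Trace:
`d = {"b": 14}` → d = {'b': 14}
`d["val"] = d["b"] * 2` → d = {'b': 14, 'val': 28}
`d["age"] = d["b"] + d["val"]` → d = {'b': 14, 'val': 28, 'age': 42}
`out = d["age"]` → out = 42
So out = 42

Answer: 42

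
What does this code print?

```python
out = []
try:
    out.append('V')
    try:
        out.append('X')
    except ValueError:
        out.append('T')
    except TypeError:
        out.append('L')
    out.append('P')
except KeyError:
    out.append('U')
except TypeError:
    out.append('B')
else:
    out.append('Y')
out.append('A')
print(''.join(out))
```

Execution trace: 'V' (try body) → 'X' (inner try body, no exception) → 'P' (try body, no exception) → 'Y' (else) → 'A' (after the try/except). Output: VXPYA

Answer: VXPYA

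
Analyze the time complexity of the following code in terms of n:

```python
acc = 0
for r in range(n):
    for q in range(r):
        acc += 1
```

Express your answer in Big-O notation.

Each loop level contributes: n × n. Multiplying the contributions gives O(n^2).

Answer: O(n^2)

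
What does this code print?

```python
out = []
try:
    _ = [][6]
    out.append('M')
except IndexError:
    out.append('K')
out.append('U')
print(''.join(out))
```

Execution trace: 'K' (except IndexError) → 'U' (after the try/except). Output: KU

Answer: KU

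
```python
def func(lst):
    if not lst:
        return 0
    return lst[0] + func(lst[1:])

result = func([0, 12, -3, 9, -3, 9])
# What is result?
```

0 + 12 + (-3) + 9 + (-3) + 9 + 0 = 24

Answer: 24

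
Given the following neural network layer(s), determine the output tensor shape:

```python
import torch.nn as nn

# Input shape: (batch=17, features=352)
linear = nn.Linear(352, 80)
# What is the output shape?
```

Input: (17, 352) -> Output: (17, 80)

Answer: (17, 80)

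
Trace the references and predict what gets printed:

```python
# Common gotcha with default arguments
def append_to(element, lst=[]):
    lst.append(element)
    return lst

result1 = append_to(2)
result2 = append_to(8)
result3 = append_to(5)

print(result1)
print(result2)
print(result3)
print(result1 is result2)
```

Key concept: mutable default argument gotcha.
Step by step:
`result1 = append_to(2)` → result1 = [2]
`result2 = append_to(8)` → result1 = [2, 8] (same object as result2); result2 = [2, 8] (same object as result1)
`result3 = append_to(5)` → result1 = [2, 8, 5] (same object as result2, result3); result2 = [2, 8, 5] (same object as result1, result3); result3 = [2, 8, 5] (same object as result1, result2)
`print(result1)` → prints [2, 8, 5]
`print(result2)` → prints [2, 8, 5]
`print(result3)` → prints [2, 8, 5]
`print(result1 is result2)` → prints True

Answer:
[2, 8, 5]
[2, 8, 5]
[2, 8, 5]
True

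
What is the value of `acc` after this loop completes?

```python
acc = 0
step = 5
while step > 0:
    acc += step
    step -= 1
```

Sum 5 down to 1
`acc` takes the values: 0 → 5 → 9 → 12 → 14 → 15

Answer: 15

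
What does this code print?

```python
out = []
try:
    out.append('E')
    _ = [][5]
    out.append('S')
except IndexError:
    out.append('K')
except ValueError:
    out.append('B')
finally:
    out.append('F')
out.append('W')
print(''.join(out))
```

Execution trace: 'E' (try body) → 'K' (except IndexError) → 'F' (finally) → 'W' (after the try/except). Output: EKFW

Answer: EKFW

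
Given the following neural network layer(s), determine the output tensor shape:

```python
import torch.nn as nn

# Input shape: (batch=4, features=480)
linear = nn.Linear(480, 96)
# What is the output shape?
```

Input: (4, 480) -> Output: (4, 96)

Answer: (4, 96)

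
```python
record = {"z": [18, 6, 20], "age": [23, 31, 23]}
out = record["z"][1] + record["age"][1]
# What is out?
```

Trace:
`record = {"z": [18, 6, 20], "age": [23, 31, 23]}` → record = {'z': [18, 6, 20], 'age': [23, 31, 23]}
`out = record["z"][1] + record["age"][1]` → out = 37
So out = 37

Answer: 37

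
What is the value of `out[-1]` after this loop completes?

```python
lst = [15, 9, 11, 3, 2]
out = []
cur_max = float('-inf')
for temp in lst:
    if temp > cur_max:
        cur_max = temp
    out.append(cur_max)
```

Running max ends at 15
`out` takes the values: [] → [15] → [15, 15] → [15, 15, 15] → [15, 15, 15, 15] → [15, 15, 15, 15, 15]
So `out[-1]` = 15

Answer: 15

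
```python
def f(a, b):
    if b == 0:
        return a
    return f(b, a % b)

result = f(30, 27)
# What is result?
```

f(30, 27) -> f(27, 3) -> f(3, 0) -> 3

Answer: 3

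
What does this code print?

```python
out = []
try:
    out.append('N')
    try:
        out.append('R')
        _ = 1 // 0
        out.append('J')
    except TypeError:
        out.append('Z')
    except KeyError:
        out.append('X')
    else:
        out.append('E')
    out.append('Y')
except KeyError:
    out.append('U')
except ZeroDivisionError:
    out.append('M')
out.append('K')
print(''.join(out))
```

Execution trace: 'N' (try body) → 'R' (inner try body) → 'M' (except ZeroDivisionError) → 'K' (after the try/except). Output: NRMK

Answer: NRMK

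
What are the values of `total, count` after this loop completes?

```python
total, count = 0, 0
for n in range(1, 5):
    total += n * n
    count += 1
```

Sum of squares and count
`total, count` takes the values: (0, 0) → (1, 0) → (1, 1) → (5, 1) → (5, 2) → (14, 2) → (14, 3) → (30, 3) → (30, 4)

Answer: 30, 4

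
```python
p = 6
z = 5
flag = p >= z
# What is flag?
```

Trace:
`p = 6` → p = 6
`z = 5` → z = 5
`flag = p >= z` → flag = True
So flag = True

Answer: True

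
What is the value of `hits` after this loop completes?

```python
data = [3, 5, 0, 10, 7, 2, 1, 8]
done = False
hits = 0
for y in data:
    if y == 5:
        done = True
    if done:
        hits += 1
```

Count elements after first 5 in [3, 5, 0, 10, 7, 2, 1, 8]
`hits` takes the values: 0 → 1 → 2 → 3 → 4 → 5 → 6 → 7

Answer: 7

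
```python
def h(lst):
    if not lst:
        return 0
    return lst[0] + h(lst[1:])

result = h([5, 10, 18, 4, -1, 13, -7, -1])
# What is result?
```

5 + 10 + 18 + 4 + (-1) + 13 + (-7) + (-1) + 0 = 41

Answer: 41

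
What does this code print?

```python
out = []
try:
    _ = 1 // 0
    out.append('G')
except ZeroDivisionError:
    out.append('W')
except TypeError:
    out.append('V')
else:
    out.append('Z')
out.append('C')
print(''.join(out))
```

Execution trace: 'W' (except ZeroDivisionError) → 'C' (after the try/except). Output: WC

Answer: WC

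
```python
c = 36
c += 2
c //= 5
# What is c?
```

Trace:
`c = 36` → c = 36
`c += 2` → c = 38
`c //= 5` → c = 7
So c = 7

Answer: 7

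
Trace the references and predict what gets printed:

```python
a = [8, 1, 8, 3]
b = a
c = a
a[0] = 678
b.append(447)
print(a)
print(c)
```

Key concept: multiple aliases.
Step by step:
`a = [8, 1, 8, 3]` → a = [8, 1, 8, 3]
`b = a` → b = [8, 1, 8, 3] (same object as a)
`c = a` → c = [8, 1, 8, 3] (same object as a, b)
`a[0] = 678` → a = [678, 1, 8, 3] (same object as b, c); b = [678, 1, 8, 3] (same object as a, c); c = [678, 1, 8, 3] (same object as a, b)
`b.append(447)` → a = [678, 1, 8, 3, 447] (same object as b, c); b = [678, 1, 8, 3, 447] (same object as a, c); c = [678, 1, 8, 3, 447] (same object as a, b)
`print(a)` → prints [678, 1, 8, 3, 447]
`print(c)` → prints [678, 1, 8, 3, 447]

Answer:
[678, 1, 8, 3, 447]
[678, 1, 8, 3, 447]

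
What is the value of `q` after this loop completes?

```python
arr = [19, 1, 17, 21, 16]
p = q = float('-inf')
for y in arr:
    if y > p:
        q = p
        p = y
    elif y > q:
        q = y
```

Second largest (with repeats) in [19, 1, 17, 21, 16]
`q` takes the values: -inf → 1 → 17 → 19

Answer: 19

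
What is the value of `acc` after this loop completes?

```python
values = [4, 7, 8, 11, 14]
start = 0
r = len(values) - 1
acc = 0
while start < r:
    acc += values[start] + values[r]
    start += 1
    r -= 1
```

Sum of pairs from ends
`acc` takes the values: 0 → 18 → 36

Answer: 36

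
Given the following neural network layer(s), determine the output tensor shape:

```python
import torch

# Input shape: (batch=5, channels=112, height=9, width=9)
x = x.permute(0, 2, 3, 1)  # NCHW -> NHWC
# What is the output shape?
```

Input: (5, 112, 9, 9) -> Output: (5, 9, 9, 112)

Answer: (5, 9, 9, 112)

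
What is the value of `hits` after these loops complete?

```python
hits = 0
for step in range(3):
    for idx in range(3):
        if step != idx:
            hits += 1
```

3² - 3 (exclude diagonal)
`hits` takes the values: 0 → 1 → 2 → 3 → 4 → 5 → 6

Answer: 6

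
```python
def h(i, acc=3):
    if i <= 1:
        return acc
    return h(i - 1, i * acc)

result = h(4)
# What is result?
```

Accumulator trace (n, acc): (4, 3) -> (3, 12) -> (2, 36) -> (1, 72) -> return 72

Answer: 72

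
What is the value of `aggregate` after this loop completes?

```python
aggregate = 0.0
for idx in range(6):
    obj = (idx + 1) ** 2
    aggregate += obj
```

Sum of squared losses 1² + 2² + ... + 6²
`aggregate` takes the values: 0.0 → 1.0 → 5.0 → 14.0 → 30.0 → 55.0 → 91.0

Answer: 91.0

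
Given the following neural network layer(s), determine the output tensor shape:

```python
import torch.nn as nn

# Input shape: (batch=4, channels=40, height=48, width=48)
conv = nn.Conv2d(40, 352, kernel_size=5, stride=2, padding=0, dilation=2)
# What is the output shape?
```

Input: (4, 40, 48, 48) -> Output: (4, 352, 20, 20)

Answer: (4, 352, 20, 20)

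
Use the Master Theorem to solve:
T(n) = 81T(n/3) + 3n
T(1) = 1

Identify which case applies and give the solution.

a=81, b=3, f(n)=3n. log_3(81) = 4. Since c=1 < 4, Case 1 applies: T(n) = Θ(n^log_b(a)) = O(n^4).

Answer: O(n^4) - Case 1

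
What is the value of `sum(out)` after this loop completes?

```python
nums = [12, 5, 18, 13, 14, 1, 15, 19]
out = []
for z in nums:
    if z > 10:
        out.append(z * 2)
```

Sum of doubled values > 10
`out` takes the values: [] → [24] → [24, 36] → [24, 36, 26] → [24, 36, 26, 28] → [24, 36, 26, 28, 30] → [24, 36, 26, 28, 30, 38]
So `sum(out)` = 182

Answer: 182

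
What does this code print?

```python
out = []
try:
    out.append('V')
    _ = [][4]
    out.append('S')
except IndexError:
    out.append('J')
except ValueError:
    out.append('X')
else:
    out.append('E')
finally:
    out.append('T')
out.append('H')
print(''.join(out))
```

Execution trace: 'V' (try body) → 'J' (except IndexError) → 'T' (finally) → 'H' (after the try/except). Output: VJTH

Answer: VJTH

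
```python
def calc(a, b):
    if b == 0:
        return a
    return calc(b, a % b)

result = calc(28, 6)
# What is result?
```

calc(28, 6) -> calc(6, 4) -> calc(4, 2) -> calc(2, 0) -> 2

Answer: 2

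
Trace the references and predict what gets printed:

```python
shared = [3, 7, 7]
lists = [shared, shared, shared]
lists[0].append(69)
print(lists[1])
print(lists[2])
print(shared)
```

Key concept: list of same reference.
Step by step:
`shared = [3, 7, 7]` → shared = [3, 7, 7]
`lists = [shared, shared, shared]` → lists = [[3, 7, 7], [3, 7, 7], [3, 7, 7]]
`lists[0].append(69)` → shared = [3, 7, 7, 69]; lists = [[3, 7, 7, 69], [3, 7, 7, 69], [3, 7, 7, 69]]
`print(lists[1])` → prints [3, 7, 7, 69]
`print(lists[2])` → prints [3, 7, 7, 69]
`print(shared)` → prints [3, 7, 7, 69]

Answer:
[3, 7, 7, 69]
[3, 7, 7, 69]
[3, 7, 7, 69]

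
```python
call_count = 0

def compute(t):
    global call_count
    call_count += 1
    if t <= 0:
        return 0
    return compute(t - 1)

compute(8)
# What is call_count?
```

Linear recursion stepping by 1: 9 calls from t=8 down to ≤0.

Answer: 9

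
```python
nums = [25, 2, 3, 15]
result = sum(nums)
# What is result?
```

Trace:
`nums = [25, 2, 3, 15]` → nums = [25, 2, 3, 15]
`result = sum(nums)` → result = 45
So result = 45

Answer: 45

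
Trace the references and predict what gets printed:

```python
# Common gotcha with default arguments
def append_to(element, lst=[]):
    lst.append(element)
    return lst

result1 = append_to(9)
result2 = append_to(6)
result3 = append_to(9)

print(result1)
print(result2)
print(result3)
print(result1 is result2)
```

Key concept: mutable default argument gotcha.
Step by step:
`result1 = append_to(9)` → result1 = [9]
`result2 = append_to(6)` → result1 = [9, 6] (same object as result2); result2 = [9, 6] (same object as result1)
`result3 = append_to(9)` → result1 = [9, 6, 9] (same object as result2, result3); result2 = [9, 6, 9] (same object as result1, result3); result3 = [9, 6, 9] (same object as result1, result2)
`print(result1)` → prints [9, 6, 9]
`print(result2)` → prints [9, 6, 9]
`print(result3)` → prints [9, 6, 9]
`print(result1 is result2)` → prints True

Answer:
[9, 6, 9]
[9, 6, 9]
[9, 6, 9]
True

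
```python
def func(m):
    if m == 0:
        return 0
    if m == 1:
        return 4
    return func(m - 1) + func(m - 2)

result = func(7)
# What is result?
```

Build up from base cases: func(0)=0, func(1)=4, func(2)=4, func(3)=8, func(4)=12, func(5)=20, func(6)=32, ..., func(7)=52

Answer: 52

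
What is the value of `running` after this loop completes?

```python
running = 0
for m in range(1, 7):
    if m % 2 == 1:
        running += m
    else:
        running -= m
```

Add odd, subtract even
`running` takes the values: 0 → 1 → -1 → 2 → -2 → 3 → -3

Answer: -3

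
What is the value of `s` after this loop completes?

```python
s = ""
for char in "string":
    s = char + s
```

Reverse 'string'
`s` takes the values: "" → "s" → "ts" → "rts" → "irts" → "nirts" → "gnirts"

Answer: "gnirts"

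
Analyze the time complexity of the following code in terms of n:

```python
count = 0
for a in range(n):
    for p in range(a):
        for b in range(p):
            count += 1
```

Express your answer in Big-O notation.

Each loop level contributes: n × n × n. Multiplying the contributions gives O(n^3).

Answer: O(n^3)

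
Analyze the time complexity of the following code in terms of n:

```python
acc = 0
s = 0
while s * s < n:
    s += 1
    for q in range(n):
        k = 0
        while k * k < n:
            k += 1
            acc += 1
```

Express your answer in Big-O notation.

Each loop level contributes: √n × n × √n. Multiplying the contributions gives O(n^2).

Answer: O(n^2)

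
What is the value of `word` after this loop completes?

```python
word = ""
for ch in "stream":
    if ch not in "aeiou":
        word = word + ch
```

Remove vowels from 'stream'
`word` takes the values: "" → "s" → "st" → "str" → "strm"

Answer: "strm"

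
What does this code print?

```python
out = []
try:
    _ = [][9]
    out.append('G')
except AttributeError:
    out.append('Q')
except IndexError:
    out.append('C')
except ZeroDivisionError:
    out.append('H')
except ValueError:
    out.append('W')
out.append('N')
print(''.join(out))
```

Execution trace: 'C' (except IndexError) → 'N' (after the try/except). Output: CN

Answer: CN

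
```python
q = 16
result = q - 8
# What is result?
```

Trace:
`q = 16` → q = 16
`result = q - 8` → result = 8
So result = 8

Answer: 8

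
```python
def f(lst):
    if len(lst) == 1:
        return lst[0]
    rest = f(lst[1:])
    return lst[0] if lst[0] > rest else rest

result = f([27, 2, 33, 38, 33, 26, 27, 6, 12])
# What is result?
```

Recursive max over [27, 2, 33, 38, 33, 26, 27, 6, 12] = 38

Answer: 38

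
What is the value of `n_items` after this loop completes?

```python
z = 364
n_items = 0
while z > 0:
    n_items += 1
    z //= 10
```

Count digits by repeated division by 10
`n_items` takes the values: 0 → 1 → 2 → 3

Answer: 3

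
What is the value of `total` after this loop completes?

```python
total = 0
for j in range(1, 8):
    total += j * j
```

Sum of squares 1² to 7² = 140
`total` takes the values: 0 → 1 → 5 → 14 → 30 → 55 → 91 → 140

Answer: 140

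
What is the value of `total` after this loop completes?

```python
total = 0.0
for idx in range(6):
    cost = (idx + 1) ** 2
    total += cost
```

Sum of squared losses 1² + 2² + ... + 6²
`total` takes the values: 0.0 → 1.0 → 5.0 → 14.0 → 30.0 → 55.0 → 91.0

Answer: 91.0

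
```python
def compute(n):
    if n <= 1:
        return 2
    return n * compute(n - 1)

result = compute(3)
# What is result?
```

compute(3) = 3 * 2 * 2 = 12

Answer: 12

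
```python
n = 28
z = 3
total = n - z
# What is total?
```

Trace:
`n = 28` → n = 28
`z = 3` → z = 3
`total = n - z` → total = 25
So total = 25

Answer: 25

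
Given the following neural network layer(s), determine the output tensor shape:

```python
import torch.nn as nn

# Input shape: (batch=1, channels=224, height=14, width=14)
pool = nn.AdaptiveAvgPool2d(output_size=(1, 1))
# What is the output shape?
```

Input: (1, 224, 14, 14) -> Output: (1, 224, 1, 1)

Answer: (1, 224, 1, 1)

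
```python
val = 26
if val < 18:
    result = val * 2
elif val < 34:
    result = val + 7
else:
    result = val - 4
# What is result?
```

Trace:
`val = 26` → val = 26
`if val < 18: ...` → val < 18 is False, val < 34 is True → result = 33
So result = 33

Answer: 33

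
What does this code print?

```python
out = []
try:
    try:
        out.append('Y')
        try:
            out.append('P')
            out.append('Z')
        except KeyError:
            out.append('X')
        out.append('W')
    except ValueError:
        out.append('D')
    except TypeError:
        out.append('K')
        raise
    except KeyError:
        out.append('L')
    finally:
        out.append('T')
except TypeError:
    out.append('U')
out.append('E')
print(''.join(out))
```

Execution trace: 'Y' (try body) → 'P' (inner try body) → 'Z' (inner try body, no exception) → 'W' (try body, no exception) → 'T' (finally) → 'E' (after the try/except). Output: YPZWTE

Answer: YPZWTE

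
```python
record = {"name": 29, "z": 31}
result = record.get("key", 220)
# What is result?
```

Trace:
`record = {"name": 29, "z": 31}` → record = {'name': 29, 'z': 31}
`result = record.get("key", 220)` → result = 220
So result = 220

Answer: 220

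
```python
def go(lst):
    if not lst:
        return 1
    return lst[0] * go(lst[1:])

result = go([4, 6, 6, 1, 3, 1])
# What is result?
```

Product over [4, 6, 6, 1, 3, 1] = 4 * 6 * 6 * 1 * 3 * 1 = 432

Answer: 432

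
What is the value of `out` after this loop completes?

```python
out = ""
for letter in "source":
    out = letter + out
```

Reverse 'source'
`out` takes the values: "" → "s" → "os" → "uos" → "ruos" → "cruos" → "ecruos"

Answer: "ecruos"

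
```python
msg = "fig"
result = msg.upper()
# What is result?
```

Trace:
`msg = "fig"` → msg = 'fig'
`result = msg.upper()` → result = 'FIG'
So result = 'FIG'

Answer: 'FIG'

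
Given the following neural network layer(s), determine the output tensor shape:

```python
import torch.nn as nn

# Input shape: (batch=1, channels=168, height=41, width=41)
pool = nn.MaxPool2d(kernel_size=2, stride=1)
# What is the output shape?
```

Input: (1, 168, 41, 41) -> Output: (1, 168, 40, 40)

Answer: (1, 168, 40, 40)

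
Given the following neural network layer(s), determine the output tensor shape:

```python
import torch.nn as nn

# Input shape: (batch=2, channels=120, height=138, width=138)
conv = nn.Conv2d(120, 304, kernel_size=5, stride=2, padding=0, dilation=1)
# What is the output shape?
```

Input: (2, 120, 138, 138) -> Output: (2, 304, 67, 67)

Answer: (2, 304, 67, 67)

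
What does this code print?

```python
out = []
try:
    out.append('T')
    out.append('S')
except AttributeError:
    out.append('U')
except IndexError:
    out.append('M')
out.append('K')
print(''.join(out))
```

Execution trace: 'T' (try body) → 'S' (try body, no exception) → 'K' (after the try/except). Output: TSK

Answer: TSK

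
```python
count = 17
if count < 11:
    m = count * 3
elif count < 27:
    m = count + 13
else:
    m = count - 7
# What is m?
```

Trace:
`count = 17` → count = 17
`if count < 11: ...` → count < 11 is False, count < 27 is True → m = 30
So m = 30

Answer: 30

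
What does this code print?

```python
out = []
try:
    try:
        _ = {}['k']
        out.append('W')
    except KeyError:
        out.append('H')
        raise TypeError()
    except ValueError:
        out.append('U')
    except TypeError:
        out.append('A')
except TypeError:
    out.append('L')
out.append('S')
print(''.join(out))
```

Execution trace: 'H' (inner except KeyError) → 'L' (outer except TypeError) → 'S' (after the try/except). Output: HLS

Answer: HLS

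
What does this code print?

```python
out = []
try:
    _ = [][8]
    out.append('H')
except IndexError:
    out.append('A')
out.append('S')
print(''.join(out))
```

Execution trace: 'A' (except IndexError) → 'S' (after the try/except). Output: AS

Answer: AS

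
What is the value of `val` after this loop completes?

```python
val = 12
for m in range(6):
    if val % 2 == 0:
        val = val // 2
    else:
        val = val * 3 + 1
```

Collatz-style transformation from 12
`val` takes the values: 12 → 6 → 3 → 10 → 5 → 16 → 8

Answer: 8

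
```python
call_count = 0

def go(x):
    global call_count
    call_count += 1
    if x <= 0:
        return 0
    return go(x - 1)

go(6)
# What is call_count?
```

Linear recursion stepping by 1: 7 calls from x=6 down to ≤0.

Answer: 7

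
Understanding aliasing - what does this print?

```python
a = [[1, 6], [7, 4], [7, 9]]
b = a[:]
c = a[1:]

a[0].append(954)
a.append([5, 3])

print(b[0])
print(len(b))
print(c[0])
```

Key concept: slice with nested mutation.
Step by step:
`a = [[1, 6], [7, 4], [7, 9]]` → a = [[1, 6], [7, 4], [7, 9]]
`b = a[:]` → b = [[1, 6], [7, 4], [7, 9]]
`c = a[1:]` → c = [[7, 4], [7, 9]]
`a[0].append(954)` → a = [[1, 6, 954], [7, 4], [7, 9]]; b = [[1, 6, 954], [7, 4], [7, 9]]
`a.append([5, 3])` → a = [[1, 6, 954], [7, 4], [7, 9], [5, 3]]
`print(b[0])` → prints [1, 6, 954]
`print(len(b))` → prints 3
`print(c[0])` → prints [7, 4]

Answer:
[1, 6, 954]
3
[7, 4]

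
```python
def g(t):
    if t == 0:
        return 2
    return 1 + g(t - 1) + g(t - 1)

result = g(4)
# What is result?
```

g(t) = 1 + 2·g(t-1), g(0)=2. Closed form: (2+1)·2^4 - 1 = 47.

Answer: 47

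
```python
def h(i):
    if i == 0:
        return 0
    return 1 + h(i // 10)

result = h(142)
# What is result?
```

Count of digits of 142: 3

Answer: 3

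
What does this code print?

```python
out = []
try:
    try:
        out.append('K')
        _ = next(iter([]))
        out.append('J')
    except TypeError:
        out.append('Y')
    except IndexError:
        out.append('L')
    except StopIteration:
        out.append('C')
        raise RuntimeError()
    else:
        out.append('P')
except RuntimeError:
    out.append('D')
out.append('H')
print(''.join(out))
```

Execution trace: 'K' (inner try body) → 'C' (inner except StopIteration) → 'D' (outer except RuntimeError) → 'H' (after the try/except). Output: KCDH

Answer: KCDH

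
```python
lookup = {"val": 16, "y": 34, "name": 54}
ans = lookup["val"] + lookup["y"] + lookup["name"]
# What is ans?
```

Trace:
`lookup = {"val": 16, "y": 34, "name": 54}` → lookup = {'val': 16, 'y': 34, 'name': 54}
`ans = lookup["val"] + lookup["y"] + lookup["name"]` → ans = 104
So ans = 104

Answer: 104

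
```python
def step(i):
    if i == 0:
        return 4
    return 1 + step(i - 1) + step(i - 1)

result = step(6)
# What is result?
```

step(i) = 1 + 2·step(i-1), step(0)=4. Closed form: (4+1)·2^6 - 1 = 319.

Answer: 319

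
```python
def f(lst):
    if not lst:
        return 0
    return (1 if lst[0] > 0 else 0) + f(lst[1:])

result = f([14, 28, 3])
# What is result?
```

Count of positive elements in [14, 28, 3] = 3

Answer: 3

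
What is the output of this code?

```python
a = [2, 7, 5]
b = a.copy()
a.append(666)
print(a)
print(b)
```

Key concept: list.copy() creates independent copy.
Step by step:
`a = [2, 7, 5]` → a = [2, 7, 5]
`b = a.copy()` → b = [2, 7, 5]
`a.append(666)` → a = [2, 7, 5, 666]
`print(a)` → prints [2, 7, 5, 666]
`print(b)` → prints [2, 7, 5]

Answer:
[2, 7, 5, 666]
[2, 7, 5]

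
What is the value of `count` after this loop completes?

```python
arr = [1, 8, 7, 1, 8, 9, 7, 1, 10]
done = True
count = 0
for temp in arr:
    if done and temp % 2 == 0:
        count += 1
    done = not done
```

Count even values at even positions
`count` takes the values: 0 → 1 → 2

Answer: 2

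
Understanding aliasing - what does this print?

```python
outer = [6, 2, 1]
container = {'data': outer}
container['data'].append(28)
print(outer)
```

Key concept: dict holds reference to list.
Step by step:
`outer = [6, 2, 1]` → outer = [6, 2, 1]
`container = {'data': outer}` → container = {'data': [6, 2, 1]}
`container['data'].append(28)` → outer = [6, 2, 1, 28]; container = {'data': [6, 2, 1, 28]}
`print(outer)` → prints [6, 2, 1, 28]

Answer: [6, 2, 1, 28]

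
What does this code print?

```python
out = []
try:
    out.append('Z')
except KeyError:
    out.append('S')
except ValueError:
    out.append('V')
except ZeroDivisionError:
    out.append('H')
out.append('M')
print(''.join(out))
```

Execution trace: 'Z' (try body, no exception) → 'M' (after the try/except). Output: ZM

Answer: ZM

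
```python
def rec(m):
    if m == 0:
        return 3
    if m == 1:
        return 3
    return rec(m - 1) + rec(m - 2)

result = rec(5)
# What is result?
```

Build up from base cases: rec(0)=3, rec(1)=3, rec(2)=6, rec(3)=9, rec(4)=15, rec(5)=24

Answer: 24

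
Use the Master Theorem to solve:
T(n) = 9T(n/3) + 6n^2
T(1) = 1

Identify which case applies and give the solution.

a=9, b=3, f(n)=6n^2. log_3(9) = 2. Since c=2 = 2, Case 2 applies: T(n) = Θ(n^log_b(a) · log n) = O(n^2 log n).

Answer: O(n^2 log n) - Case 2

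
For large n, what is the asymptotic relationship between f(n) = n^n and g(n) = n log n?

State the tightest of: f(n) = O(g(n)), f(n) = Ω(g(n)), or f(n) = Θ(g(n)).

n^n vs n log n: f(n) = Ω(g(n)) but not O(g(n)) — n^n grows strictly faster than n log n.

Answer: f(n) = Ω(g(n)) but not O(g(n)) — n^n grows strictly faster than n log n.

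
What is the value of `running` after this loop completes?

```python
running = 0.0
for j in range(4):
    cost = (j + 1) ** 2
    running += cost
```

Sum of squared losses 1² + 2² + ... + 4²
`running` takes the values: 0.0 → 1.0 → 5.0 → 14.0 → 30.0

Answer: 30.0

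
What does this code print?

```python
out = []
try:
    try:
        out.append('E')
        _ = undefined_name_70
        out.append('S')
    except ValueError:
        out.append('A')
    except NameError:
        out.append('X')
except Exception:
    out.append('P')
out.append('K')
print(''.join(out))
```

Execution trace: 'E' (inner try body) → 'X' (inner except NameError) → 'K' (after the try/except). Output: EXK

Answer: EXK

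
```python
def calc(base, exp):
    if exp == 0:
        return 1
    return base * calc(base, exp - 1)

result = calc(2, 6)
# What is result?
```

calc(2, 6) = 2 * 2 * 2 * 2 * 2 * 2 = 64

Answer: 64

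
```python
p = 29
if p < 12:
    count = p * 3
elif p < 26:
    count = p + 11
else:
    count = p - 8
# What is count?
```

Trace:
`p = 29` → p = 29
`if p < 12: ...` → p < 12 is False, p < 26 is False, take else branch → count = 21
So count = 21

Answer: 21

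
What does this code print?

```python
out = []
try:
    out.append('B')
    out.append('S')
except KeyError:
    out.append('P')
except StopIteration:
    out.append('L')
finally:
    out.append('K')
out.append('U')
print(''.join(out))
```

Execution trace: 'B' (try body) → 'S' (try body, no exception) → 'K' (finally) → 'U' (after the try/except). Output: BSKU

Answer: BSKU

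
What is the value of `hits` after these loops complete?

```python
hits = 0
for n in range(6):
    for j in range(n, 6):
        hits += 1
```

Upper triangle: 6 + 5 + ... + 1
`hits` takes the values: 0 → 1 → 2 → 3 → 4 → 5 → 6 → 7 → 8 → 9 → 10 → 11 → 12 → 13 → 14 → 15 → 16 → 17 → 18 → 19 → 20 → 21

Answer: 21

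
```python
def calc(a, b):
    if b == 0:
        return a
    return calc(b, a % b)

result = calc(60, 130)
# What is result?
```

calc(60, 130) -> calc(130, 60) -> calc(60, 10) -> calc(10, 0) -> 10

Answer: 10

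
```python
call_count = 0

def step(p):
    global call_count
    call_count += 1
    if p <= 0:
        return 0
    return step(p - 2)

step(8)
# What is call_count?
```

Linear recursion stepping by 2: 5 calls from p=8 down to ≤0.

Answer: 5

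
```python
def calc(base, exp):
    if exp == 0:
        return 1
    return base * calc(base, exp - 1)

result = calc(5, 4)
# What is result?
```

calc(5, 4) = 5 * 5 * 5 * 5 = 625

Answer: 625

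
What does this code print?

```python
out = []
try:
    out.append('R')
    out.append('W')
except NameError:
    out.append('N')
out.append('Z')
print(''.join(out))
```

Execution trace: 'R' (try body) → 'W' (try body, no exception) → 'Z' (after the try/except). Output: RWZ

Answer: RWZ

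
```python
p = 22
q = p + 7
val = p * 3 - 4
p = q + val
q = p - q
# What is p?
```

Trace:
`p = 22` → p = 22
`q = p + 7` → q = 29
`val = p * 3 - 4` → val = 62
`p = q + val` → p = 91
`q = p - q` → q = 62
So p = 91

Answer: 91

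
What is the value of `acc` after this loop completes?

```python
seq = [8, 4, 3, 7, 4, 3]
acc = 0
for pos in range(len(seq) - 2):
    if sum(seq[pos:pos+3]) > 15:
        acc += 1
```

Count windows with sum > 15
`acc` takes the values: 0

Answer: 0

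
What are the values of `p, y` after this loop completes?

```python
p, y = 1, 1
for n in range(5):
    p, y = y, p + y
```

Fibonacci: after 5 iterations
`p, y` takes the values: (1, 1) → (1, 2) → (2, 3) → (3, 5) → (5, 8) → (8, 13)

Answer: 8, 13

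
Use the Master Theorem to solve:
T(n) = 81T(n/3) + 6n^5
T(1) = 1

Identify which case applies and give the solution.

a=81, b=3, f(n)=6n^5. log_3(81) = 4. Since c=5 > 4 and the regularity condition holds (81(n/3)^5 = (81/3^5)n^5 with 81/3^5 < 1), Case 3 applies: T(n) = Θ(f(n)) = O(n^5).

Answer: O(n^5) - Case 3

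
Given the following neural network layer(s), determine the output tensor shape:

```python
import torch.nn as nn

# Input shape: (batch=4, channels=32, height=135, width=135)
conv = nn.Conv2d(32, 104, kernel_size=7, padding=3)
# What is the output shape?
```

Input: (4, 32, 135, 135) -> Output: (4, 104, 135, 135)

Answer: (4, 104, 135, 135)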